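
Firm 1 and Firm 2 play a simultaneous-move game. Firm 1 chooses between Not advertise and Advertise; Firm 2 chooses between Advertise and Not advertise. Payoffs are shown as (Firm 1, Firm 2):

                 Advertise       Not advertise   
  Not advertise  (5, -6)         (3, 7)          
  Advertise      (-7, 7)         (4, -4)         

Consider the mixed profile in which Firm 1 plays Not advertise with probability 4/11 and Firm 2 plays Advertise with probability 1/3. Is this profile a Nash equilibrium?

No

Given Firm 1's mix p = 4/11, Firm 2's payoff from Advertise is 25/11 but from Not advertise is 0. Firm 2 strictly prefers Advertise, so Firm 2 would not mix.
So the proposed profile is not a Nash equilibrium.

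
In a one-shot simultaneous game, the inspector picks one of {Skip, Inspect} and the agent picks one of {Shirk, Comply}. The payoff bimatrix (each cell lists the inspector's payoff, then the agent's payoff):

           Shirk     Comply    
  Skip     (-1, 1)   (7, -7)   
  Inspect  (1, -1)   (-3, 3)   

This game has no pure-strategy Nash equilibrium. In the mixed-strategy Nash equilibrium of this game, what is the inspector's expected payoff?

The inspector's indifference between Skip and Inspect determines the agent's mixing probability q:
  the inspector's expected payoff from Skip: q·(-1) + (1−q)·7 = -8q + 7
  the inspector's expected payoff from Inspect: q·1 + (1−q)·(-3) = 4q - 3
  -8q + 7 = 4q - 3  ⇒  -12q = -10  ⇒  q = 5/6.
At equilibrium the inspector is indifferent across rows, so the inspector's payoff equals the payoff from Skip: (5/6)·(-1) + (1/6)·7 = 1/3.

1/3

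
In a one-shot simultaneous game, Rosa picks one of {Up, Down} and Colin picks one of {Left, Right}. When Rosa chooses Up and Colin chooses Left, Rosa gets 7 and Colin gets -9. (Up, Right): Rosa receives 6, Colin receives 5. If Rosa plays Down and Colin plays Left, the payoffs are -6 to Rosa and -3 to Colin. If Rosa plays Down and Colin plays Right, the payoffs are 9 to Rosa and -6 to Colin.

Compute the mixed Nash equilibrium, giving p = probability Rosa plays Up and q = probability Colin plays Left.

Set Colin's expected payoff from Left equal to that from Right:
  Colin's payoff from Left: p·(-9) + (1−p)·(-3) = -6p - 3
  Colin's payoff from Right: p·5 + (1−p)·(-6) = 11p - 6
  -6p - 3 = 11p - 6  ⇒  -17p = -3  ⇒  p = 3/17.
For Rosa to be willing to mix, Rosa must be indifferent between Up and Down, which pins down Colin's mix.
  Rosa's payoff from Up: q·7 + (1−q)·6 = q + 6
  Rosa's payoff from Down: q·(-6) + (1−q)·9 = -15q + 9
  q + 6 = -15q + 9  ⇒  16q = 3  ⇒  q = 3/16.

p = 3/17, q = 3/16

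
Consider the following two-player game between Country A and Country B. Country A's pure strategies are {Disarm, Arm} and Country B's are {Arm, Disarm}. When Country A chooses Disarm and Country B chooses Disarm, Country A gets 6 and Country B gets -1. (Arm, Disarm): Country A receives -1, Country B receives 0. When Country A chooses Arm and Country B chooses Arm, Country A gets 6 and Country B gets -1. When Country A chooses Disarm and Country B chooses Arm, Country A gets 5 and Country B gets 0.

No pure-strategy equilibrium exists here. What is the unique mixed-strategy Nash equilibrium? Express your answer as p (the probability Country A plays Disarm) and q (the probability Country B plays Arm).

p = 1/2, q = 7/8

In a mixed equilibrium Country B is indifferent between Arm and Disarm; this condition fixes p.
  Country B's payoff from Arm: p·0 + (1−p)·(-1) = p - 1
  Country B's payoff from Disarm: p·(-1) + (1−p)·0 = -p
  p - 1 = -p  ⇒  2p = 1  ⇒  p = 1/2.
Country A's indifference between Disarm and Arm determines Country B's mixing probability q:
  Country A's payoff from Disarm: q·5 + (1−q)·6 = -q + 6
  Country A's payoff from Arm: q·6 + (1−q)·(-1) = 7q - 1
  -q + 6 = 7q - 1  ⇒  -8q = -7  ⇒  q = 7/8.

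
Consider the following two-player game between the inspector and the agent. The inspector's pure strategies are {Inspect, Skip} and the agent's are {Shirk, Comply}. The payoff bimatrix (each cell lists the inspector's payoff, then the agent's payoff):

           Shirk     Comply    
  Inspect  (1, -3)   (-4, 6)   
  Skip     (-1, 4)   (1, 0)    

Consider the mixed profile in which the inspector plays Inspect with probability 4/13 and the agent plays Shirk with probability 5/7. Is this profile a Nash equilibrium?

Yes

Check the agent's indifference given the inspector's mix p = 4/13:
  payoff from Shirk = 24/13; payoff from Comply = 24/13 — equal.
Check the inspector's indifference given the agent's mix q = 5/7:
  payoff from Inspect = -3/7; payoff from Skip = -3/7 — equal.
Both players are indifferent, so neither can profitably deviate.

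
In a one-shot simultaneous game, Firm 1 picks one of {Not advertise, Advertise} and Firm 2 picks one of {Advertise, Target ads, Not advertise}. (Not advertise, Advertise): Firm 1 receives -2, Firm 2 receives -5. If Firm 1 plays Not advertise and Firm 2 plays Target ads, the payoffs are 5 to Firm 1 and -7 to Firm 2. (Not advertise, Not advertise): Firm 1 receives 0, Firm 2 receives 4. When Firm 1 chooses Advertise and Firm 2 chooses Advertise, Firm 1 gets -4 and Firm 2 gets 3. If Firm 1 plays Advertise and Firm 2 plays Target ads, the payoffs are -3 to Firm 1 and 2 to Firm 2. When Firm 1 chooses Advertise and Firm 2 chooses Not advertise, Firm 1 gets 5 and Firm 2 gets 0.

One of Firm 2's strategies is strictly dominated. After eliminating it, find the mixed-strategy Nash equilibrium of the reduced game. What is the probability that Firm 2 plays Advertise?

q = 5/7

Firm 2's strategy Target ads is strictly dominated by Advertise: -5 > -7 and 3 > 2. Eliminate Target ads.
Set Firm 1's expected payoff from Not advertise equal to that from Advertise:
  Firm 1's payoff to Not advertise: q·(-2) + (1−q)·0 = -2q
  Firm 1's payoff to Advertise: q·(-4) + (1−q)·5 = -9q + 5
  -2q = -9q + 5  ⇒  7q = 5  ⇒  q = 5/7.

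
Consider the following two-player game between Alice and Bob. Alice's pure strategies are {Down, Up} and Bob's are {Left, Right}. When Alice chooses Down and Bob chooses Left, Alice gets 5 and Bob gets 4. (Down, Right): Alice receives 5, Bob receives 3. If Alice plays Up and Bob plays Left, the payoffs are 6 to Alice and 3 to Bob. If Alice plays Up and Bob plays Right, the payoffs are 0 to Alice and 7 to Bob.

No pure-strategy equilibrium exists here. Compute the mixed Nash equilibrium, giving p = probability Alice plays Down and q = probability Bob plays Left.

p = 4/5, q = 5/6

For Bob to be willing to mix, Bob must be indifferent between Left and Right, which pins down Alice's mix.
  Bob's payoff to Left: p·4 + (1−p)·3 = p + 3
  Bob's payoff to Right: p·3 + (1−p)·7 = -4p + 7
  p + 3 = -4p + 7  ⇒  5p = 4  ⇒  p = 4/5.
Set Alice's expected payoff from Down equal to that from Up:
  Alice's expected payoff from Down: q·5 + (1−q)·5 = 5
  Alice's expected payoff from Up: q·6 + (1−q)·0 = 6q
  5 = 6q  ⇒  -6q = -5  ⇒  q = 5/6.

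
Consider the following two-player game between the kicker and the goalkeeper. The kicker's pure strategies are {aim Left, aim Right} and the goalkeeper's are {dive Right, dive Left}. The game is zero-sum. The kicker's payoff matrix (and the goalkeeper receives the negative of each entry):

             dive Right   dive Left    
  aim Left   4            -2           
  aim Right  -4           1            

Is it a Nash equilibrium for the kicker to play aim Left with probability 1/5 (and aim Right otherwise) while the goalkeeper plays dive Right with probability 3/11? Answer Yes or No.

Given the kicker's mix p = 1/5, the goalkeeper's payoff from dive Right is 12/5 but from dive Left is -2/5. The goalkeeper strictly prefers dive Right, so the goalkeeper would not mix.
So the proposed profile is not a Nash equilibrium.

No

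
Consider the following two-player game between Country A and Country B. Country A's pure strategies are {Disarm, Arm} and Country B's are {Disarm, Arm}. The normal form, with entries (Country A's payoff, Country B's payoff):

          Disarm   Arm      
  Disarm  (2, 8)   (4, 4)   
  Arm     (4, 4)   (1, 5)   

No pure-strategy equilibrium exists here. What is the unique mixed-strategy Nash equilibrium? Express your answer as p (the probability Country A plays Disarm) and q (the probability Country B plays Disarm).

Set Country B's expected payoff from Disarm equal to that from Arm:
  Country B's payoff from Disarm: p·8 + (1−p)·4 = 4p + 4
  Country B's payoff from Arm: p·4 + (1−p)·5 = -p + 5
  4p + 4 = -p + 5  ⇒  5p = 1  ⇒  p = 1/5.
Country B's mix must leave Country A indifferent between Disarm and Arm.
  Country A's payoff to Disarm: q·2 + (1−q)·4 = -2q + 4
  Country A's payoff to Arm: q·4 + (1−q)·1 = 3q + 1
  -2q + 4 = 3q + 1  ⇒  -5q = -3  ⇒  q = 3/5.

p = 1/5, q = 3/5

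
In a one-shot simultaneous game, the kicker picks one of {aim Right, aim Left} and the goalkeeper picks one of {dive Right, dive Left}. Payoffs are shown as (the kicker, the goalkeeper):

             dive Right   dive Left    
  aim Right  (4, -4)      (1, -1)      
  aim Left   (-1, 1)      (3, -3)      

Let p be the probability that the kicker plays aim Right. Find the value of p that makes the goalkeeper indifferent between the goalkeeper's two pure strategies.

p = 4/7

The kicker's mix must leave the goalkeeper indifferent between dive Right and dive Left.
  the goalkeeper's payoff to dive Right: p·(-4) + (1−p)·1 = -5p + 1
  the goalkeeper's payoff to dive Left: p·(-1) + (1−p)·(-3) = 2p - 3
  -5p + 1 = 2p - 3  ⇒  -7p = -4  ⇒  p = 4/7.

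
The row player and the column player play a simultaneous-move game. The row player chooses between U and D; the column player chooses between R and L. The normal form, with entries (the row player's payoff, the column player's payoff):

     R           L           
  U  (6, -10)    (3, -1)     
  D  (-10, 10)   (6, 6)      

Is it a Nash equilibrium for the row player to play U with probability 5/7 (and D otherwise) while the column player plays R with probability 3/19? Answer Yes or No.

No

Given the row player's mix p = 5/7, the column player's payoff from R is -30/7 but from L is 1. The column player strictly prefers L, so the column player would not mix.
So the proposed profile is not a Nash equilibrium.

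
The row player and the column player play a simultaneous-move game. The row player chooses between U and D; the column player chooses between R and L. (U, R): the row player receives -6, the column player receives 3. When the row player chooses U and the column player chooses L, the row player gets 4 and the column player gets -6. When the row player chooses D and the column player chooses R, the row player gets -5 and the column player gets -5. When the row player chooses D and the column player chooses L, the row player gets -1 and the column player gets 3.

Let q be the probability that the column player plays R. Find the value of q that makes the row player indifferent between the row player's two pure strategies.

In a mixed equilibrium the row player is indifferent between U and D; this condition fixes q.
  the row player's expected payoff from U: q·(-6) + (1−q)·4 = -10q + 4
  the row player's expected payoff from D: q·(-5) + (1−q)·(-1) = -4q - 1
  -10q + 4 = -4q - 1  ⇒  -6q = -5  ⇒  q = 5/6.

q = 5/6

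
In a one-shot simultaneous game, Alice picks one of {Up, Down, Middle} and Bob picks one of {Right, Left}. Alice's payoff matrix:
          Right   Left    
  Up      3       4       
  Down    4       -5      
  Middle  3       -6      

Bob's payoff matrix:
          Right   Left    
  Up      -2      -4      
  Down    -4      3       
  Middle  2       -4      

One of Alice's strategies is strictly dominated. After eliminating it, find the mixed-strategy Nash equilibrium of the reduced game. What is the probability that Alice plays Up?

Alice's strategy Middle is strictly dominated by Down: 4 > 3 and -5 > -6. Eliminate Middle.
Alice's mix must leave Bob indifferent between Right and Left.
  Bob's payoff from Right: p·(-2) + (1−p)·(-4) = 2p - 4
  Bob's payoff from Left: p·(-4) + (1−p)·3 = -7p + 3
  2p - 4 = -7p + 3  ⇒  9p = 7  ⇒  p = 7/9.

p = 7/9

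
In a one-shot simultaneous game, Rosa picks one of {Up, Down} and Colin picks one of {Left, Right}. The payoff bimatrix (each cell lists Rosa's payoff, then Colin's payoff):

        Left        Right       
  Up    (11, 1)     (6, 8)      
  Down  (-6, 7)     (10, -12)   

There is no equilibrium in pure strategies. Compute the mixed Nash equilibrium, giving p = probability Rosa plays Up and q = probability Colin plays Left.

p = 19/26, q = 4/21

Rosa's mix must leave Colin indifferent between Left and Right.
  Colin's payoff from Left: p·1 + (1−p)·7 = -6p + 7
  Colin's payoff from Right: p·8 + (1−p)·(-12) = 20p - 12
  -6p + 7 = 20p - 12  ⇒  -26p = -19  ⇒  p = 19/26.
Set Rosa's expected payoff from Up equal to that from Down:
  Rosa's expected payoff from Up: q·11 + (1−q)·6 = 5q + 6
  Rosa's expected payoff from Down: q·(-6) + (1−q)·10 = -16q + 10
  5q + 6 = -16q + 10  ⇒  21q = 4  ⇒  q = 4/21.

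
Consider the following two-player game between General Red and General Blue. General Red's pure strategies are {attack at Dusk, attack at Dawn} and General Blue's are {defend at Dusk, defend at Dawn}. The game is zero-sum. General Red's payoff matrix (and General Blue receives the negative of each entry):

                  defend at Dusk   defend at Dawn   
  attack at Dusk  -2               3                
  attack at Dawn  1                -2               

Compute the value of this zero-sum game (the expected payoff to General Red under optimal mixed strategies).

v = -1/8

In a mixed equilibrium General Red is indifferent between attack at Dusk and attack at Dawn; this condition fixes q.
  General Red's payoff to attack at Dusk: q·(-2) + (1−q)·3 = -5q + 3
  General Red's payoff to attack at Dawn: q·1 + (1−q)·(-2) = 3q - 2
  -5q + 3 = 3q - 2  ⇒  -8q = -5  ⇒  q = 5/8.
The value is General Red's expected payoff against this mix (using attack at Dusk): (5/8)·(-2) + (3/8)·3 = -1/8.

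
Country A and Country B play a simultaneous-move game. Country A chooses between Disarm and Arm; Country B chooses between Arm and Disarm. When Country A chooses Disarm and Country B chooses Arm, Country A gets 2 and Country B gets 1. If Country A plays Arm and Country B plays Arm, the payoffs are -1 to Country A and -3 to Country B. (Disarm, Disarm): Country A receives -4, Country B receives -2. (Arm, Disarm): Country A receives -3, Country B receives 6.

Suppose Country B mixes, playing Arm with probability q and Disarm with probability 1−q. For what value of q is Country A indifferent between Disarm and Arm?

Set Country A's expected payoff from Disarm equal to that from Arm:
  Country A's payoff from Disarm: q·2 + (1−q)·(-4) = 6q - 4
  Country A's payoff from Arm: q·(-1) + (1−q)·(-3) = 2q - 3
  6q - 4 = 2q - 3  ⇒  4q = 1  ⇒  q = 1/4.

q = 1/4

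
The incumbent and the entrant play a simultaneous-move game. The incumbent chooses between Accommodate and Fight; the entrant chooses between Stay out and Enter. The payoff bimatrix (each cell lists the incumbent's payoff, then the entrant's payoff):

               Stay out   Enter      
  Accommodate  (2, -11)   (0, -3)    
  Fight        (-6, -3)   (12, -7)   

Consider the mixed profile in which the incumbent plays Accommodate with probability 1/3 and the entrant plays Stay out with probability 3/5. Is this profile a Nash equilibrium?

Yes

Check the entrant's indifference given the incumbent's mix p = 1/3:
  payoff from Stay out = -17/3; payoff from Enter = -17/3 — equal.
Check the incumbent's indifference given the entrant's mix q = 3/5:
  payoff from Accommodate = 6/5; payoff from Fight = 6/5 — equal.
Both players are indifferent, so neither can profitably deviate.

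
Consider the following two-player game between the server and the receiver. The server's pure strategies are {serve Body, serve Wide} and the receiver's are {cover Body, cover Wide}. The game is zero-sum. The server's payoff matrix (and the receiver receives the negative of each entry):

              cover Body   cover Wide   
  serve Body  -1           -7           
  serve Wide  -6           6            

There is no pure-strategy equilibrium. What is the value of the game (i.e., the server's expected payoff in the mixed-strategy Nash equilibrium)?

Set the server's expected payoff from serve Body equal to that from serve Wide:
  the server's payoff to serve Body: q·(-1) + (1−q)·(-7) = 6q - 7
  the server's payoff to serve Wide: q·(-6) + (1−q)·6 = -12q + 6
  6q - 7 = -12q + 6  ⇒  18q = 13  ⇒  q = 13/18.
The value is the server's expected payoff against this mix (using serve Body): (13/18)·(-1) + (5/18)·(-7) = -8/3.

v = -8/3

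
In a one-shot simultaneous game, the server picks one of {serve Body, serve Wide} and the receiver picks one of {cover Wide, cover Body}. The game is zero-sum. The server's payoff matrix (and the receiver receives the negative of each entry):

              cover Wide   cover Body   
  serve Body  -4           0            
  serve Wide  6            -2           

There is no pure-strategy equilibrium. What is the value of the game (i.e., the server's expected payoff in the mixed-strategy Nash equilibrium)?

In a mixed equilibrium the server is indifferent between serve Body and serve Wide; this condition fixes q.
  the server's payoff to serve Body: q·(-4) + (1−q)·0 = -4q
  the server's payoff to serve Wide: q·6 + (1−q)·(-2) = 8q - 2
  -4q = 8q - 2  ⇒  -12q = -2  ⇒  q = 1/6.
The value is the server's expected payoff against this mix (using serve Body): (1/6)·(-4) + (5/6)·0 = -2/3.

v = -2/3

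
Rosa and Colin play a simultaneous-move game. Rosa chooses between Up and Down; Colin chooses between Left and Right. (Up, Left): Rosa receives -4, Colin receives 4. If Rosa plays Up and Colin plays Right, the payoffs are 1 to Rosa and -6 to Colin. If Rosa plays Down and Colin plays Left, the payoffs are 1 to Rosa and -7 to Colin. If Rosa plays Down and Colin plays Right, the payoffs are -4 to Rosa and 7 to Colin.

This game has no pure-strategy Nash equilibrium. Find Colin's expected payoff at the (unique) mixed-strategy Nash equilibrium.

-7/12

For Colin to be willing to mix, Colin must be indifferent between Left and Right, which pins down Rosa's mix.
  Colin's payoff from Left: p·4 + (1−p)·(-7) = 11p - 7
  Colin's payoff from Right: p·(-6) + (1−p)·7 = -13p + 7
  11p - 7 = -13p + 7  ⇒  24p = 14  ⇒  p = 7/12.
At equilibrium Colin is indifferent across columns, so Colin's payoff equals the payoff from Left: (7/12)·4 + (5/12)·(-7) = -7/12.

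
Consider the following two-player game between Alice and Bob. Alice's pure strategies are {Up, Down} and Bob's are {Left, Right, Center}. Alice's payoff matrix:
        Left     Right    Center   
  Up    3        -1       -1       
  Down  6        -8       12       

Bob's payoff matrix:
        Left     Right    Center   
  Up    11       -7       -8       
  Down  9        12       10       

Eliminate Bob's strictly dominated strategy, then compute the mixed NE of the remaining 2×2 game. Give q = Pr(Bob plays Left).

Bob's strategy Center is strictly dominated by Right: -7 > -8 and 12 > 10. Eliminate Center.
Set Alice's expected payoff from Up equal to that from Down:
  Alice's expected payoff from Up: q·3 + (1−q)·(-1) = 4q - 1
  Alice's expected payoff from Down: q·6 + (1−q)·(-8) = 14q - 8
  4q - 1 = 14q - 8  ⇒  -10q = -7  ⇒  q = 7/10.

q = 7/10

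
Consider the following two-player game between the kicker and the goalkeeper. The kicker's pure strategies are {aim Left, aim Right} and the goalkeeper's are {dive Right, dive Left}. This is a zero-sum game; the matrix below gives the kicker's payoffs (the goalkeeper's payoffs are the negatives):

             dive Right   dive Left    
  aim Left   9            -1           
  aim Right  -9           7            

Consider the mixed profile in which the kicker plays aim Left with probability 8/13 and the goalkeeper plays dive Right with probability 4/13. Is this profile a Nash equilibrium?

Check the goalkeeper's indifference given the kicker's mix p = 8/13:
  payoff from dive Right = -27/13; payoff from dive Left = -27/13 — equal.
Check the kicker's indifference given the goalkeeper's mix q = 4/13:
  payoff from aim Left = 27/13; payoff from aim Right = 27/13 — equal.
Both players are indifferent, so neither can profitably deviate.

Yes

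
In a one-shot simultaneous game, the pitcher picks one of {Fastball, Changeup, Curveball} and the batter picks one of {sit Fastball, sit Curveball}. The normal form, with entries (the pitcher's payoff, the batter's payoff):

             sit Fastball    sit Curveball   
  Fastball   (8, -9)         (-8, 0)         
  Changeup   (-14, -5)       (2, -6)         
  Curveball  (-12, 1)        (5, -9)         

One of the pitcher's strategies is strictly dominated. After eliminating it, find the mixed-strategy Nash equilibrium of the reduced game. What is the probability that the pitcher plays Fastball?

The pitcher's strategy Changeup is strictly dominated by Curveball: -12 > -14 and 5 > 2. Eliminate Changeup.
The pitcher's mix must leave the batter indifferent between sit Fastball and sit Curveball.
  the batter's payoff to sit Fastball: p·(-9) + (1−p)·1 = -10p + 1
  the batter's payoff to sit Curveball: p·0 + (1−p)·(-9) = 9p - 9
  -10p + 1 = 9p - 9  ⇒  -19p = -10  ⇒  p = 10/19.

p = 10/19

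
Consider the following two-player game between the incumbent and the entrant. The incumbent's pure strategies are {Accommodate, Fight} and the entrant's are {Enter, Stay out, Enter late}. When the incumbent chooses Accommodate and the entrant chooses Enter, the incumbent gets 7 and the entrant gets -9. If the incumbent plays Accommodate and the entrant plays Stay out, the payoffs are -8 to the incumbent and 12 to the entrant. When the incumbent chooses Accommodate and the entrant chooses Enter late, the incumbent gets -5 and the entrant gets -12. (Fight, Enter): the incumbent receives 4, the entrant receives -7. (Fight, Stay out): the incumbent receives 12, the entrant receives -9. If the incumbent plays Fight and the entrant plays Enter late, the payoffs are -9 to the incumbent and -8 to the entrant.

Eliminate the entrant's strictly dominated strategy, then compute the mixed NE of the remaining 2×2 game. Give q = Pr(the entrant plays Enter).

The entrant's strategy Enter late is strictly dominated by Enter: -9 > -12 and -7 > -8. Eliminate Enter late.
The entrant's mix must leave the incumbent indifferent between Accommodate and Fight.
  the incumbent's expected payoff from Accommodate: q·7 + (1−q)·(-8) = 15q - 8
  the incumbent's expected payoff from Fight: q·4 + (1−q)·12 = -8q + 12
  15q - 8 = -8q + 12  ⇒  23q = 20  ⇒  q = 20/23.

q = 20/23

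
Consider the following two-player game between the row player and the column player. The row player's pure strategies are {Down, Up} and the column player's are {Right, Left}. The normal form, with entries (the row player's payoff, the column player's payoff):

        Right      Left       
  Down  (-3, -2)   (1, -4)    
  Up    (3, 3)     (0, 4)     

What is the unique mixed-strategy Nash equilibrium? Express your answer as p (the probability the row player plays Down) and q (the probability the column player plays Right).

p = 1/3, q = 1/7

The column player's indifference between Right and Left determines the row player's mixing probability p:
  the column player's payoff to Right: p·(-2) + (1−p)·3 = -5p + 3
  the column player's payoff to Left: p·(-4) + (1−p)·4 = -8p + 4
  -5p + 3 = -8p + 4  ⇒  3p = 1  ⇒  p = 1/3.
In a mixed equilibrium the row player is indifferent between Down and Up; this condition fixes q.
  the row player's payoff to Down: q·(-3) + (1−q)·1 = -4q + 1
  the row player's payoff to Up: q·3 + (1−q)·0 = 3q
  -4q + 1 = 3q  ⇒  -7q = -1  ⇒  q = 1/7.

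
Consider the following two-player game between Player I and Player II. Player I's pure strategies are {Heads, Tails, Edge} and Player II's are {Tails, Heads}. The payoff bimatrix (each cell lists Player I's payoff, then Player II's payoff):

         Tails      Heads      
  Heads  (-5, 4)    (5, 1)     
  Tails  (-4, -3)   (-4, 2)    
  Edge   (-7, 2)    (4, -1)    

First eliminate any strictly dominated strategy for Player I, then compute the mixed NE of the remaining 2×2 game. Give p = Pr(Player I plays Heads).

Player I's strategy Edge is strictly dominated by Heads: -5 > -7 and 5 > 4. Eliminate Edge.
For Player II to be willing to mix, Player II must be indifferent between Tails and Heads, which pins down Player I's mix.
  Player II's payoff to Tails: p·4 + (1−p)·(-3) = 7p - 3
  Player II's payoff to Heads: p·1 + (1−p)·2 = -p + 2
  7p - 3 = -p + 2  ⇒  8p = 5  ⇒  p = 5/8.

p = 5/8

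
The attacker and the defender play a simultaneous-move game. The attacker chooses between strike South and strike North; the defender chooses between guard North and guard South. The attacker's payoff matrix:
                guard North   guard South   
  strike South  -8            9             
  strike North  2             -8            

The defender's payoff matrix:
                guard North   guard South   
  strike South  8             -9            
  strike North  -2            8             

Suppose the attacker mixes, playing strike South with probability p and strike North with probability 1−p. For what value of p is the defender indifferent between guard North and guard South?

The attacker's mix must leave the defender indifferent between guard North and guard South.
  the defender's payoff to guard North: p·8 + (1−p)·(-2) = 10p - 2
  the defender's payoff to guard South: p·(-9) + (1−p)·8 = -17p + 8
  10p - 2 = -17p + 8  ⇒  27p = 10  ⇒  p = 10/27.

p = 10/27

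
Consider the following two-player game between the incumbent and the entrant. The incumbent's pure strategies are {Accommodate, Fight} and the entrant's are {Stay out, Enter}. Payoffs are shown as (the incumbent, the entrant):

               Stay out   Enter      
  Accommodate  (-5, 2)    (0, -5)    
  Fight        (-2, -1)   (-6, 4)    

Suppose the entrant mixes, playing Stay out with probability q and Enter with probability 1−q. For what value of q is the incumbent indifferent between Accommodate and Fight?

The incumbent's indifference between Accommodate and Fight determines the entrant's mixing probability q:
  the incumbent's payoff to Accommodate: q·(-5) + (1−q)·0 = -5q
  the incumbent's payoff to Fight: q·(-2) + (1−q)·(-6) = 4q - 6
  -5q = 4q - 6  ⇒  -9q = -6  ⇒  q = 2/3.

q = 2/3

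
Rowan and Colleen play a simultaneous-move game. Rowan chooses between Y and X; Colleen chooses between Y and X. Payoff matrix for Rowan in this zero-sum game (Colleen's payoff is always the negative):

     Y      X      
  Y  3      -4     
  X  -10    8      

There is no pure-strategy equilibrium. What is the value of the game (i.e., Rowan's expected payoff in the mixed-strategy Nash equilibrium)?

Colleen's mix must leave Rowan indifferent between Y and X.
  Rowan's expected payoff from Y: q·3 + (1−q)·(-4) = 7q - 4
  Rowan's expected payoff from X: q·(-10) + (1−q)·8 = -18q + 8
  7q - 4 = -18q + 8  ⇒  25q = 12  ⇒  q = 12/25.
The value is Rowan's expected payoff against this mix (using Y): (12/25)·3 + (13/25)·(-4) = -16/25.

v = -16/25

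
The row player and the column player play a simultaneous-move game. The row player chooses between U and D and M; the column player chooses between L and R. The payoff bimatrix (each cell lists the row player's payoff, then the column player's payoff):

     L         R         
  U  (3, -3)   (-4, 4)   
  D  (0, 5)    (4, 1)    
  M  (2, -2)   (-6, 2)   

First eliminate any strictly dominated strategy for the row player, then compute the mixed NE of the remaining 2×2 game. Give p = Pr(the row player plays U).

p = 4/11

The row player's strategy M is strictly dominated by U: 3 > 2 and -4 > -6. Eliminate M.
Set the column player's expected payoff from L equal to that from R:
  the column player's payoff from L: p·(-3) + (1−p)·5 = -8p + 5
  the column player's payoff from R: p·4 + (1−p)·1 = 3p + 1
  -8p + 5 = 3p + 1  ⇒  -11p = -4  ⇒  p = 4/11.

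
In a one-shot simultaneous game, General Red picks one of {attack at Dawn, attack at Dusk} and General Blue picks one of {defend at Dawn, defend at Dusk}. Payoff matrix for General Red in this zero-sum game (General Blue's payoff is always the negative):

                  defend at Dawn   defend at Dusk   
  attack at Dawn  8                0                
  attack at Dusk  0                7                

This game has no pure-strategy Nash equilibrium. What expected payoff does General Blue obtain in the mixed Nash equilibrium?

General Red's mix must leave General Blue indifferent between defend at Dawn and defend at Dusk.
  General Blue's expected payoff from defend at Dawn: p·(-8) + (1−p)·0 = -8p
  General Blue's expected payoff from defend at Dusk: p·0 + (1−p)·(-7) = 7p - 7
  -8p = 7p - 7  ⇒  -15p = -7  ⇒  p = 7/15.
At equilibrium General Blue is indifferent across columns, so General Blue's payoff equals the payoff from defend at Dawn: (7/15)·(-8) + (8/15)·0 = -56/15.

-56/15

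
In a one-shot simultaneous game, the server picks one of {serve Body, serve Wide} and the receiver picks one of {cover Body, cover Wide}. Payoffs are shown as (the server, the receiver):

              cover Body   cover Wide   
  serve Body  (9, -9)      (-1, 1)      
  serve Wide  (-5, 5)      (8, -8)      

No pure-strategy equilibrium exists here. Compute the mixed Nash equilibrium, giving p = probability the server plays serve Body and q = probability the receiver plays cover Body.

Set the receiver's expected payoff from cover Body equal to that from cover Wide:
  the receiver's payoff from cover Body: p·(-9) + (1−p)·5 = -14p + 5
  the receiver's payoff from cover Wide: p·1 + (1−p)·(-8) = 9p - 8
  -14p + 5 = 9p - 8  ⇒  -23p = -13  ⇒  p = 13/23.
Set the server's expected payoff from serve Body equal to that from serve Wide:
  the server's payoff from serve Body: q·9 + (1−q)·(-1) = 10q - 1
  the server's payoff from serve Wide: q·(-5) + (1−q)·8 = -13q + 8
  10q - 1 = -13q + 8  ⇒  23q = 9  ⇒  q = 9/23.

p = 13/23, q = 9/23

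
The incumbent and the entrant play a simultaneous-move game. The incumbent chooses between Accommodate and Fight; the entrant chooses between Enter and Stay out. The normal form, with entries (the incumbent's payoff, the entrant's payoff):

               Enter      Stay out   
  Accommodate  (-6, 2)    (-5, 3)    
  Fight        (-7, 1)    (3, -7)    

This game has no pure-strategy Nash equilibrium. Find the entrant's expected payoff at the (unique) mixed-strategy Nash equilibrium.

17/9

For the entrant to be willing to mix, the entrant must be indifferent between Enter and Stay out, which pins down the incumbent's mix.
  the entrant's expected payoff from Enter: p·2 + (1−p)·1 = p + 1
  the entrant's expected payoff from Stay out: p·3 + (1−p)·(-7) = 10p - 7
  p + 1 = 10p - 7  ⇒  -9p = -8  ⇒  p = 8/9.
At equilibrium the entrant is indifferent across columns, so the entrant's payoff equals the payoff from Enter: (8/9)·2 + (1/9)·1 = 17/9.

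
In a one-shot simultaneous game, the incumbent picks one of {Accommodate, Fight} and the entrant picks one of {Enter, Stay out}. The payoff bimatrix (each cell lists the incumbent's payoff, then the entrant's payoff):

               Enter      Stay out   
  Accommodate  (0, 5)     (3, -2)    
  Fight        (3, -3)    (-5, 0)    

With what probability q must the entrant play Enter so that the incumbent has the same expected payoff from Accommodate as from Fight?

q = 8/11

The entrant's mix must leave the incumbent indifferent between Accommodate and Fight.
  the incumbent's payoff from Accommodate: q·0 + (1−q)·3 = -3q + 3
  the incumbent's payoff from Fight: q·3 + (1−q)·(-5) = 8q - 5
  -3q + 3 = 8q - 5  ⇒  -11q = -8  ⇒  q = 8/11.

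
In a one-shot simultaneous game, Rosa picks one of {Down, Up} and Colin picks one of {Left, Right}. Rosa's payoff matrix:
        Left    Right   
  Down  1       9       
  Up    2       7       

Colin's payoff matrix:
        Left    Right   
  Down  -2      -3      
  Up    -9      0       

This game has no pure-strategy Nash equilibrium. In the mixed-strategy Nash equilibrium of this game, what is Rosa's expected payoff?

For Rosa to be willing to mix, Rosa must be indifferent between Down and Up, which pins down Colin's mix.
  Rosa's expected payoff from Down: q·1 + (1−q)·9 = -8q + 9
  Rosa's expected payoff from Up: q·2 + (1−q)·7 = -5q + 7
  -8q + 9 = -5q + 7  ⇒  -3q = -2  ⇒  q = 2/3.
At equilibrium Rosa is indifferent across rows, so Rosa's payoff equals the payoff from Down: (2/3)·1 + (1/3)·9 = 11/3.

11/3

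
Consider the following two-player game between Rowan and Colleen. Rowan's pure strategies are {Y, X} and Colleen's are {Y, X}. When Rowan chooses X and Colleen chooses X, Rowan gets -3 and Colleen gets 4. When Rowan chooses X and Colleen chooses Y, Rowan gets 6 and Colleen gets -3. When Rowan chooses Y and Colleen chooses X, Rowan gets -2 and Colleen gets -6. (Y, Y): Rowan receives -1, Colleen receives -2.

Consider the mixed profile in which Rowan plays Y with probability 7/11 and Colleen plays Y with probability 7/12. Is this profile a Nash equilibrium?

No

Given Colleen's mix q = 7/12, Rowan's payoff from Y is -17/12 but from X is 9/4. Rowan strictly prefers X, so Rowan would not mix.
So the proposed profile is not a Nash equilibrium.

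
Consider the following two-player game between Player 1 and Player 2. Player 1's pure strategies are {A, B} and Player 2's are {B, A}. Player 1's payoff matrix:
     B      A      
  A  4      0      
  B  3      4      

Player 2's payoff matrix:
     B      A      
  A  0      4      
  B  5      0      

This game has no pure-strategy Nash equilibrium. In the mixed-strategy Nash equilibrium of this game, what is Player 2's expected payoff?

20/9

In a mixed equilibrium Player 2 is indifferent between B and A; this condition fixes p.
  Player 2's payoff from B: p·0 + (1−p)·5 = -5p + 5
  Player 2's payoff from A: p·4 + (1−p)·0 = 4p
  -5p + 5 = 4p  ⇒  -9p = -5  ⇒  p = 5/9.
At equilibrium Player 2 is indifferent across columns, so Player 2's payoff equals the payoff from B: (5/9)·0 + (4/9)·5 = 20/9.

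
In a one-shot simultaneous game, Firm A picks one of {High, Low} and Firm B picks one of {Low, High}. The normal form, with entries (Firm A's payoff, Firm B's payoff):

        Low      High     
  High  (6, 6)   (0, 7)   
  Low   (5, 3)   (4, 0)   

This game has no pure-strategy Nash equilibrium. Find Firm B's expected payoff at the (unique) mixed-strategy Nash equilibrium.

21/4

Firm B's indifference between Low and High determines Firm A's mixing probability p:
  Firm B's payoff from Low: p·6 + (1−p)·3 = 3p + 3
  Firm B's payoff from High: p·7 + (1−p)·0 = 7p
  3p + 3 = 7p  ⇒  -4p = -3  ⇒  p = 3/4.
At equilibrium Firm B is indifferent across columns, so Firm B's payoff equals the payoff from Low: (3/4)·6 + (1/4)·3 = 21/4.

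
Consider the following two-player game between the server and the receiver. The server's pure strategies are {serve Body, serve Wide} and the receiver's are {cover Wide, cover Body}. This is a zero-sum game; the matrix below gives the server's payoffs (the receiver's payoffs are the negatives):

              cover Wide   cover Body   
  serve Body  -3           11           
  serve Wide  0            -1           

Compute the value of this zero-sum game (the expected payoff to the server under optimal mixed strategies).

v = -1/5

For the server to be willing to mix, the server must be indifferent between serve Body and serve Wide, which pins down the receiver's mix.
  the server's payoff to serve Body: q·(-3) + (1−q)·11 = -14q + 11
  the server's payoff to serve Wide: q·0 + (1−q)·(-1) = q - 1
  -14q + 11 = q - 1  ⇒  -15q = -12  ⇒  q = 4/5.
The value is the server's expected payoff against this mix (using serve Body): (4/5)·(-3) + (1/5)·11 = -1/5.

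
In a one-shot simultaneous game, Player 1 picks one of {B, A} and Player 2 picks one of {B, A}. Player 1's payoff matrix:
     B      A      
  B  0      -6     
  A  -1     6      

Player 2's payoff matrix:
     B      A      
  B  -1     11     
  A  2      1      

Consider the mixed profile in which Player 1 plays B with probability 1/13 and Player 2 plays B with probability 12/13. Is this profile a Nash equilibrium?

Check Player 2's indifference given Player 1's mix p = 1/13:
  payoff from B = 23/13; payoff from A = 23/13 — equal.
Check Player 1's indifference given Player 2's mix q = 12/13:
  payoff from B = -6/13; payoff from A = -6/13 — equal.
Both players are indifferent, so neither can profitably deviate.

Yes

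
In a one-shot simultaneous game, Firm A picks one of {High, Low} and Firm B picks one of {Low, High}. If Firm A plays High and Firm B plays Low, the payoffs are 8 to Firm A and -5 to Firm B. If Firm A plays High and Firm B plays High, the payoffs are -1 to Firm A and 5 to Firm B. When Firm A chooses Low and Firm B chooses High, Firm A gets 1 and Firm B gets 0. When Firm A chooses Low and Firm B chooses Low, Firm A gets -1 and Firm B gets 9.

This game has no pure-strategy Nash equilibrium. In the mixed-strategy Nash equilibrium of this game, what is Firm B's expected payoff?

45/19

Firm B's indifference between Low and High determines Firm A's mixing probability p:
  Firm B's payoff to Low: p·(-5) + (1−p)·9 = -14p + 9
  Firm B's payoff to High: p·5 + (1−p)·0 = 5p
  -14p + 9 = 5p  ⇒  -19p = -9  ⇒  p = 9/19.
At equilibrium Firm B is indifferent across columns, so Firm B's payoff equals the payoff from Low: (9/19)·(-5) + (10/19)·9 = 45/19.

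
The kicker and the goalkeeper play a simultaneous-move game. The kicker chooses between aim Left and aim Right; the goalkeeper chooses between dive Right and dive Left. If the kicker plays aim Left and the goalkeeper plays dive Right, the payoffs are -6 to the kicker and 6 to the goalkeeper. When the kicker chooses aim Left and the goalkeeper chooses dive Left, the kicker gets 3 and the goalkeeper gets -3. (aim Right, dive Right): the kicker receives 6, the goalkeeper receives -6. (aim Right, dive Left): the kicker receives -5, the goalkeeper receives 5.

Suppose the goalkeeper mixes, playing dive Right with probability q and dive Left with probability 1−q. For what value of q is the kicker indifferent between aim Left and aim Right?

q = 2/5

The kicker's indifference between aim Left and aim Right determines the goalkeeper's mixing probability q:
  the kicker's payoff from aim Left: q·(-6) + (1−q)·3 = -9q + 3
  the kicker's payoff from aim Right: q·6 + (1−q)·(-5) = 11q - 5
  -9q + 3 = 11q - 5  ⇒  -20q = -8  ⇒  q = 2/5.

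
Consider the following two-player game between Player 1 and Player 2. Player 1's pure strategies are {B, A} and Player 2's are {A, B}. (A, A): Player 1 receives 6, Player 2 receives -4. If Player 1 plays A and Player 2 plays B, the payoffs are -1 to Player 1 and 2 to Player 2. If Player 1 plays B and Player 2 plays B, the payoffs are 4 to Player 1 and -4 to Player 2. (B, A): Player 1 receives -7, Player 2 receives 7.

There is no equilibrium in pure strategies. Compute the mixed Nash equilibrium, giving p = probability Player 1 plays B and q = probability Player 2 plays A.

Player 1's mix must leave Player 2 indifferent between A and B.
  Player 2's payoff from A: p·7 + (1−p)·(-4) = 11p - 4
  Player 2's payoff from B: p·(-4) + (1−p)·2 = -6p + 2
  11p - 4 = -6p + 2  ⇒  17p = 6  ⇒  p = 6/17.
Set Player 1's expected payoff from B equal to that from A:
  Player 1's payoff to B: q·(-7) + (1−q)·4 = -11q + 4
  Player 1's payoff to A: q·6 + (1−q)·(-1) = 7q - 1
  -11q + 4 = 7q - 1  ⇒  -18q = -5  ⇒  q = 5/18.

p = 6/17, q = 5/18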